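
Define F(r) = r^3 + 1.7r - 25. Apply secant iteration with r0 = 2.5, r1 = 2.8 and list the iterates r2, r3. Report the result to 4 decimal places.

F(2.5) = -5.125000, F(2.8) = 1.712000
r2 = 2.800000 − 1.712000·(2.800000 − 2.500000) / (1.712000 − (-5.125000)) = 2.800000 − (0.513600)/(6.837000) = 2.724879
F(2.724879) = -0.135565
r3 = 2.724879 − (-0.135565)·(2.724879 − 2.800000) / (-0.135565 − 1.712000) = 2.724879 − (0.010184)/(-1.847565) = 2.730391

2.7249, 2.7304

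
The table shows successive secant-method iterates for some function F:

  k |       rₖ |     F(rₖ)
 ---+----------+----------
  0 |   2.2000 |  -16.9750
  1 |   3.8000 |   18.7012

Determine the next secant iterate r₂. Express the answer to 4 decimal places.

r₂ = 3.8000 − 18.7012·(3.8000 − 2.2000) / (18.7012 − (-16.9750))
   = 3.8000 − (29.921920)/(35.676200) = 2.961292

2.9613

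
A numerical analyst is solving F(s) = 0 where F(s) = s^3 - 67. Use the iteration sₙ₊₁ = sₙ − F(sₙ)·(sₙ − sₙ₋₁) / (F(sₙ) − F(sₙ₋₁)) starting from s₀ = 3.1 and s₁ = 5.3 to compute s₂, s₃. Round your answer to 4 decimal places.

3.7874, 3.9901

F(3.1) = -37.209000, F(5.3) = 81.877000
s₂ = 5.300000 − 81.877000·(5.300000 − 3.100000) / (81.877000 − (-37.209000)) = 5.300000 − (180.129400)/(119.086000) = 3.787401
F(3.787401) = -12.671994
s₃ = 3.787401 − (-12.671994)·(3.787401 − 5.300000) / (-12.671994 − 81.877000) = 3.787401 − (19.167649)/(-94.548994) = 3.990128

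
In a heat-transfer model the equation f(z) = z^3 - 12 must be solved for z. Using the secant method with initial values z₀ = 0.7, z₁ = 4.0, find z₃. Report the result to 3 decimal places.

f(0.7) = -11.65700, f(4.0) = 52.00000
z₂ = 4.00000 − 52.00000·(4.00000 − 0.70000) / (52.00000 − (-11.65700)) = 4.00000 − (171.60000)/(63.65700) = 1.30430
f(1.30430) = -9.78111
z₃ = 1.30430 − (-9.78111)·(1.30430 − 4.00000) / (-9.78111 − 52.00000) = 1.30430 − (26.36692)/(-61.78111) = 1.73108

1.731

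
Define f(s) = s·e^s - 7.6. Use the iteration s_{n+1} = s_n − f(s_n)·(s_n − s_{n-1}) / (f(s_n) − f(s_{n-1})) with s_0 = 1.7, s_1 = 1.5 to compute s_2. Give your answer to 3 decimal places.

f(1.7) = 1.70571, f(1.5) = -0.87747
s_2 = 1.50000 − (-0.87747)·(1.50000 − 1.70000) / (-0.87747 − 1.70571) = 1.50000 − (0.17549)/(-2.58318) = 1.56794

1.568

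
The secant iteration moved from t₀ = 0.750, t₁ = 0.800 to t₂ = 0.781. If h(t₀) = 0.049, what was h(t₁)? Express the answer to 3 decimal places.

The secant line through (0.750, 0.049) and (0.800, h(t₁)) crosses zero at t₂ = 0.781.
So (0.750, 0.049), (0.800, h(t₁)), (0.781, 0) are collinear:
h(t₁) = 0.049 · (0.800 − 0.781) / (0.750 − 0.781) = 0.049 · (0.01900)/(-0.03100) = -0.03003

-0.030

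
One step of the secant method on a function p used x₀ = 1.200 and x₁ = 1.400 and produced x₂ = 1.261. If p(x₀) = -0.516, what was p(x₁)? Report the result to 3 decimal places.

The secant line through (1.200, -0.516) and (1.400, p(x₁)) crosses zero at x₂ = 1.261.
So (1.200, -0.516), (1.400, p(x₁)), (1.261, 0) are collinear:
p(x₁) = -0.516 · (1.400 − 1.261) / (1.200 − 1.261) = -0.516 · (0.13900)/(-0.06100) = 1.17580

1.176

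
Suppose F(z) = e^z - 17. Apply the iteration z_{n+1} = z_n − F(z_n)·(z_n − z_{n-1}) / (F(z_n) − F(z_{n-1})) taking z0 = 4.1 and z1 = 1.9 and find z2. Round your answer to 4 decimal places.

2.3229

F(4.1) = 43.340288, F(1.9) = -10.314106
z2 = 1.900000 − (-10.314106)·(1.900000 − 4.100000) / (-10.314106 − 43.340288) = 1.900000 − (22.691032)/(-53.654393) = 2.322911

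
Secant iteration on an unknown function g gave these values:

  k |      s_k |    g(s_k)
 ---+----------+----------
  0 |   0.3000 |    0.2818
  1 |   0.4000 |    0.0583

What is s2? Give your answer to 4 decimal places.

0.4261

s2 = 0.4000 − 0.0583·(0.4000 − 0.3000) / (0.0583 − 0.2818)
   = 0.4000 − (0.005830)/(-0.223500) = 0.426085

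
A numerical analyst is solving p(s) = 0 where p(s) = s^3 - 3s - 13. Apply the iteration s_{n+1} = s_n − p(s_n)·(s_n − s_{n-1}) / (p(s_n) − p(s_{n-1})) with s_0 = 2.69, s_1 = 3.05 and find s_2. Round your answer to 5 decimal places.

p(2.69) = -1.6048910, p(3.05) = 6.2226250
s_2 = 3.0500000 − 6.2226250·(3.0500000 − 2.6900000) / (6.2226250 − (-1.6048910)) = 3.0500000 − (2.2401450)/(7.8275160) = 2.7638115

2.76381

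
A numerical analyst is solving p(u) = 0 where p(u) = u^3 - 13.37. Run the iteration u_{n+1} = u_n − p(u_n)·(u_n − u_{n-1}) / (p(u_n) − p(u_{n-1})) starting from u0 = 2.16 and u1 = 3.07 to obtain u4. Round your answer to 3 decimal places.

2.374

p(2.16) = -3.29230, p(3.07) = 15.56444
u2 = 3.07000 − 15.56444·(3.07000 − 2.16000) / (15.56444 − (-3.29230)) = 3.07000 − (14.16364)/(18.85675) = 2.31888
p(2.31888) = -0.90088
u3 = 2.31888 − (-0.90088)·(2.31888 − 3.07000) / (-0.90088 − 15.56444) = 2.31888 − (0.67666)/(-16.46532) = 2.35998
p(2.35998) = -0.22611
u4 = 2.35998 − (-0.22611)·(2.35998 − 2.31888) / (-0.22611 − (-0.90088)) = 2.35998 − (-0.00929)/(0.67477) = 2.37375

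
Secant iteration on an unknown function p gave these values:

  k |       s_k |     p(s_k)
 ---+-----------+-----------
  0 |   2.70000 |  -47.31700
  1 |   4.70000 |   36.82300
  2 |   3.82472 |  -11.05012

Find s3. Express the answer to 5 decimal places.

4.02675

s3 = 3.82472 − (-11.05012)·(3.82472 − 4.70000) / (-11.05012 − 36.82300)
   = 3.82472 − (9.6719490)/(-47.8731200) = 4.0267530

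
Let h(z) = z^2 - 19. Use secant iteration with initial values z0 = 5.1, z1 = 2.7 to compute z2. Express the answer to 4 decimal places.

4.2013

h(5.1) = 7.010000, h(2.7) = -11.710000
z2 = 2.700000 − (-11.710000)·(2.700000 − 5.100000) / (-11.710000 − 7.010000) = 2.700000 − (28.104000)/(-18.720000) = 4.201282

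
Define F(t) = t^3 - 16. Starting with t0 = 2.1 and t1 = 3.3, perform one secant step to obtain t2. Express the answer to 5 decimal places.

F(2.1) = -6.7390000, F(3.3) = 19.9370000
t2 = 3.3000000 − 19.9370000·(3.3000000 − 2.1000000) / (19.9370000 − (-6.7390000)) = 3.3000000 − (23.9244000)/(26.6760000) = 2.4031489

2.40315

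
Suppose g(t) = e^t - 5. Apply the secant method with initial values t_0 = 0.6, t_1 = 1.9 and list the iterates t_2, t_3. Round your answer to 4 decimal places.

g(0.6) = -3.177881, g(1.9) = 1.685894
t_2 = 1.900000 − 1.685894·(1.900000 − 0.600000) / (1.685894 − (-3.177881)) = 1.900000 − (2.191663)/(4.863776) = 1.449391
g(1.449391) = -0.739482
t_3 = 1.449391 − (-0.739482)·(1.449391 − 1.900000) / (-0.739482 − 1.685894) = 1.449391 − (0.333218)/(-2.425377) = 1.586779

1.4494, 1.5868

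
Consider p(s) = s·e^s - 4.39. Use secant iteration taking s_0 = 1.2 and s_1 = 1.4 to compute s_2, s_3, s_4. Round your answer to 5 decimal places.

1.24794, 1.25288, 1.25344

p(1.2) = -0.4058597, p(1.4) = 1.2872800
s_2 = 1.4000000 − 1.2872800·(1.4000000 − 1.2000000) / (1.2872800 − (-0.4058597)) = 1.4000000 − (0.2574560)/(1.6931396) = 1.2479417
p(1.2479417) = -0.0432119
s_3 = 1.2479417 − (-0.0432119)·(1.2479417 − 1.4000000) / (-0.0432119 − 1.2872800) = 1.2479417 − (0.0065707)/(-1.3304919) = 1.2528802
p(1.2528802) = -0.0044049
s_4 = 1.2528802 − (-0.0044049)·(1.2528802 − 1.2479417) / (-0.0044049 − (-0.0432119)) = 1.2528802 − (-0.0000218)/(0.0388071) = 1.2534408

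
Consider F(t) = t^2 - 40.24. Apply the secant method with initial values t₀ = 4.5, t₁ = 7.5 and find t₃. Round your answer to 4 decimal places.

6.3285

F(4.5) = -19.990000, F(7.5) = 16.010000
t₂ = 7.500000 − 16.010000·(7.500000 − 4.500000) / (16.010000 − (-19.990000)) = 7.500000 − (48.030000)/(36.000000) = 6.165833
F(6.165833) = -2.222499
t₃ = 6.165833 − (-2.222499)·(6.165833 − 7.500000) / (-2.222499 − 16.010000) = 6.165833 − (2.965184)/(-18.232499) = 6.328465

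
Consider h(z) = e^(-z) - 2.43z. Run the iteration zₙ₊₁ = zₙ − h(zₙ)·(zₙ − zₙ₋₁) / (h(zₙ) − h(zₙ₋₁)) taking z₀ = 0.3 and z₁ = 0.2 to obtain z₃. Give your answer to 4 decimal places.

0.3037

h(0.3) = 0.011818, h(0.2) = 0.332731
z₂ = 0.200000 − 0.332731·(0.200000 − 0.300000) / (0.332731 − 0.011818) = 0.200000 − (-0.033273)/(0.320913) = 0.303683
h(0.303683) = 0.000146
z₃ = 0.303683 − 0.000146·(0.303683 − 0.200000) / (0.000146 − 0.332731) = 0.303683 − (0.000015)/(-0.332585) = 0.303728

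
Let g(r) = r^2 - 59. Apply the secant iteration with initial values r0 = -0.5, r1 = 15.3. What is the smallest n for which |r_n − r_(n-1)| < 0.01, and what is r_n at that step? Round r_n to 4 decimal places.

n = 7, r_n = 7.6812

g(-0.5) = -58.750000, g(15.3) = 175.090000
r2 = 15.300000 − 175.090000·(15.800000)/(233.840000) = 3.469595;  |Δ| = 11.830405
g(3.469595) = -46.961913
r3 = 3.469595 − (-46.961913)·(-11.830405)/(-222.051913) = 5.971615;  |Δ| = 2.502021
g(5.971615) = -23.339811
r4 = 5.971615 − (-23.339811)·(2.502021)/(23.622102) = 8.443736;  |Δ| = 2.472121
g(8.443736) = 12.296679
r5 = 8.443736 − 12.296679·(2.472121)/(35.636490) = 7.590709;  |Δ| = 0.853027
g(7.590709) = -1.381130
r6 = 7.590709 − (-1.381130)·(-0.853027)/(-13.677809) = 7.676845;  |Δ| = 0.086135
g(7.676845) = -0.066056
r7 = 7.676845 − (-0.066056)·(0.086135)/(1.315074) = 7.681171;  |Δ| = 0.004327
|r7 − r6| = 0.004327 < 0.01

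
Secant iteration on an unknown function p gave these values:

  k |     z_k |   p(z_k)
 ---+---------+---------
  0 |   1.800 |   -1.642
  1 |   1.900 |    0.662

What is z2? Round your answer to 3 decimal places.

1.871

z2 = 1.900 − 0.662·(1.900 − 1.800) / (0.662 − (-1.642))
   = 1.900 − (0.06620)/(2.30400) = 1.87127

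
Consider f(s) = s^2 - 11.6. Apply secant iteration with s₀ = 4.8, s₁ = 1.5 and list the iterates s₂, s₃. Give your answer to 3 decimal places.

2.984, 3.585

f(4.8) = 11.44000, f(1.5) = -9.35000
s₂ = 1.50000 − (-9.35000)·(1.50000 − 4.80000) / (-9.35000 − 11.44000) = 1.50000 − (30.85500)/(-20.79000) = 2.98413
f(2.98413) = -2.69499
s₃ = 2.98413 − (-2.69499)·(2.98413 − 1.50000) / (-2.69499 − (-9.35000)) = 2.98413 − (-3.99970)/(6.65501) = 3.58513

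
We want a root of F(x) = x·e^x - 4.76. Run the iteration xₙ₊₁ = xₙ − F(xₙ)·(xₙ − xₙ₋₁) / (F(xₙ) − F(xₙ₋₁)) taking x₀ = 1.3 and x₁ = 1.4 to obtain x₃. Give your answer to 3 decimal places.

1.299

F(1.3) = 0.01009, F(1.4) = 0.91728
x₂ = 1.40000 − 0.91728·(1.40000 − 1.30000) / (0.91728 − 0.01009) = 1.40000 − (0.09173)/(0.90719) = 1.29889
F(1.29889) = 0.00071
x₃ = 1.29889 − 0.00071·(1.29889 − 1.40000) / (0.00071 − 0.91728) = 1.29889 − (-0.00007)/(-0.91657) = 1.29881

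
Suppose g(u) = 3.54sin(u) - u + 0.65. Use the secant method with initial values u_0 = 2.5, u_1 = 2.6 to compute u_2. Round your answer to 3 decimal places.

g(2.5) = 0.26859, g(2.6) = -0.12513
u_2 = 2.60000 − (-0.12513)·(2.60000 − 2.50000) / (-0.12513 − 0.26859) = 2.60000 − (-0.01251)/(-0.39372) = 2.56822

2.568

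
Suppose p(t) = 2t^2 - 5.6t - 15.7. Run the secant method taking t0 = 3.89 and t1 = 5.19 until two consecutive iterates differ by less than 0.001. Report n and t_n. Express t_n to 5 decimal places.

n = 5, t_n = 4.53209

p(3.89) = -7.2198000, p(5.19) = 9.1082000
t2 = 5.1900000 − 9.1082000·(1.3000000)/(16.3280000) = 4.4648248;  |Δ| = 0.7251752
p(4.4648248) = -0.8336974
t3 = 4.4648248 − (-0.8336974)·(-0.7251752)/(-9.9418974) = 4.5256358;  |Δ| = 0.0608110
p(4.5256358) = -0.0808013
t4 = 4.5256358 − (-0.0808013)·(0.0608110)/(0.7528961) = 4.5321621;  |Δ| = 0.0065263
p(4.5321621) = 0.0008789
t5 = 4.5321621 − 0.0008789·(0.0065263)/(0.0816802) = 4.5320919;  |Δ| = 0.0000702
|t5 − t4| = 0.0000702 < 0.001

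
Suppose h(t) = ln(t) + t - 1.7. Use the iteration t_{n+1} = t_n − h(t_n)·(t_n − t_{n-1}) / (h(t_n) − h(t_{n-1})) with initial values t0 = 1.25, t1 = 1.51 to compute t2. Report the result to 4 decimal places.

1.3814

h(1.25) = -0.226856, h(1.51) = 0.222110
t2 = 1.510000 − 0.222110·(1.510000 − 1.250000) / (0.222110 − (-0.226856)) = 1.510000 − (0.057749)/(0.448966) = 1.381374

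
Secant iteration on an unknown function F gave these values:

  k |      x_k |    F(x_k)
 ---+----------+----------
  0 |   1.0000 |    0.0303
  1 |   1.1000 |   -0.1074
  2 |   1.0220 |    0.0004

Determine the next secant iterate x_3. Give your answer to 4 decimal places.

x_3 = 1.0220 − 0.0004·(1.0220 − 1.1000) / (0.0004 − (-0.1074))
   = 1.0220 − (-0.000031)/(0.107800) = 1.022289

1.0223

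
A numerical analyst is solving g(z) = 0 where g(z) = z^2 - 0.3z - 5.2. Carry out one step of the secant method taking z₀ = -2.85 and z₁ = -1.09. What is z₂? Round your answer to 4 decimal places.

g(-2.85) = 3.777500, g(-1.09) = -3.684900
z₂ = -1.090000 − (-3.684900)·(-1.090000 − (-2.850000)) / (-3.684900 − 3.777500) = -1.090000 − (-6.485424)/(-7.462400) = -1.959080

-1.9591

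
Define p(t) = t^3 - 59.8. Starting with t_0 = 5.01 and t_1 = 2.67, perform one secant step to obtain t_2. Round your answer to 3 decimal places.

p(5.01) = 65.95150, p(2.67) = -40.76584
t_2 = 2.67000 − (-40.76584)·(2.67000 − 5.01000) / (-40.76584 − 65.95150) = 2.67000 − (95.39206)/(-106.71734) = 3.56388

3.564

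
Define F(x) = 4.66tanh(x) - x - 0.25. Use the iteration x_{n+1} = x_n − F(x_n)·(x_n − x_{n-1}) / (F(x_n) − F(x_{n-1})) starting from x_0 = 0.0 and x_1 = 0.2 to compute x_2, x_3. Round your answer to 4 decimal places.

0.0695, 0.0684

F(0.0) = -0.250000, F(0.2) = 0.469769
x_2 = 0.200000 − 0.469769·(0.200000 − 0.000000) / (0.469769 − (-0.250000)) = 0.200000 − (0.093954)/(0.719769) = 0.069467
F(0.069467) = 0.003729
x_3 = 0.069467 − 0.003729·(0.069467 − 0.200000) / (0.003729 − 0.469769) = 0.069467 − (-0.000487)/(-0.466040) = 0.068422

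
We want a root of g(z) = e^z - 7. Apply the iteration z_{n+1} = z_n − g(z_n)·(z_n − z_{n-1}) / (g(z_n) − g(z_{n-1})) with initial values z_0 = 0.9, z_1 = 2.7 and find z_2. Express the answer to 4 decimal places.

1.5580

g(0.9) = -4.540397, g(2.7) = 7.879732
z_2 = 2.700000 − 7.879732·(2.700000 − 0.900000) / (7.879732 − (-4.540397)) = 2.700000 − (14.183517)/(12.420129) = 1.558022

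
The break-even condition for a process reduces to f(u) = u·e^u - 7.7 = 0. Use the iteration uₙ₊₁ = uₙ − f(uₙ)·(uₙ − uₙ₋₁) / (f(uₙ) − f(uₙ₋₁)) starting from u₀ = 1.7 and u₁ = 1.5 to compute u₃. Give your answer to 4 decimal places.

f(1.7) = 1.605711, f(1.5) = -0.977466
u₂ = 1.500000 − (-0.977466)·(1.500000 − 1.700000) / (-0.977466 − 1.605711) = 1.500000 − (0.195493)/(-2.583177) = 1.575679
f(1.575679) = -0.083127
u₃ = 1.575679 − (-0.083127)·(1.575679 − 1.500000) / (-0.083127 − (-0.977466)) = 1.575679 − (-0.006291)/(0.894340) = 1.582714

1.5827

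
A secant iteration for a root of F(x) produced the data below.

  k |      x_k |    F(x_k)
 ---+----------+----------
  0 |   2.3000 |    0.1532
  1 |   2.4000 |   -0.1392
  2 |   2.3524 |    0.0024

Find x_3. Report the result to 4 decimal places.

2.3532

x_3 = 2.3524 − 0.0024·(2.3524 − 2.4000) / (0.0024 − (-0.1392))
   = 2.3524 − (-0.000114)/(0.141600) = 2.353207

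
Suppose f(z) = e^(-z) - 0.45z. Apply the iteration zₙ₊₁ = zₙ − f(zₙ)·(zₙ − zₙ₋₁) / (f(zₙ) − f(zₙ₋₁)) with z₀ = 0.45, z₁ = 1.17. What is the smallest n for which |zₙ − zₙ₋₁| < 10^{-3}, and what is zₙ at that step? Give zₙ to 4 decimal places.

f(0.45) = 0.435128, f(1.17) = -0.216133
z₂ = 1.170000 − (-0.216133)·(0.720000)/(-0.651261) = 0.931055;  |Δ| = 0.238945
f(0.931055) = -0.024837
z₃ = 0.931055 − (-0.024837)·(-0.238945)/(0.191296) = 0.900031;  |Δ| = 0.031023
f(0.900031) = 0.001543
z₄ = 0.900031 − 0.001543·(-0.031023)/(0.026380) = 0.901846;  |Δ| = 0.001814
f(0.901846) = -0.000011
z₅ = 0.901846 − (-0.000011)·(0.001814)/(-0.001553) = 0.901833;  |Δ| = 0.000012
|z₅ − z₄| = 0.000012 < 10^{-3}

n = 5, zₙ = 0.9018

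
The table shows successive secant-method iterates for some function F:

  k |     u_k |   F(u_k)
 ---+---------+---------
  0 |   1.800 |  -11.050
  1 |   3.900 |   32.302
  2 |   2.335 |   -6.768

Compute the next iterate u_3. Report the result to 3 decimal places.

2.606

u_3 = 2.335 − (-6.768)·(2.335 − 3.900) / (-6.768 − 32.302)
   = 2.335 − (10.59192)/(-39.07000) = 2.60610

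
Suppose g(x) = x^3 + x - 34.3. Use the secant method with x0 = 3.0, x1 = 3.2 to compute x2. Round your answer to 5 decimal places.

g(3.0) = -4.3000000, g(3.2) = 1.6680000
x2 = 3.2000000 − 1.6680000·(3.2000000 − 3.0000000) / (1.6680000 − (-4.3000000)) = 3.2000000 − (0.3336000)/(5.9680000) = 3.1441019

3.14410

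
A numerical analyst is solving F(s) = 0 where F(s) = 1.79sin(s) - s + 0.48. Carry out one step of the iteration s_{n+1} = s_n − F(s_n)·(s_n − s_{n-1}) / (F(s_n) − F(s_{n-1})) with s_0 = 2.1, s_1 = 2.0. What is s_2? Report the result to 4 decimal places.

F(2.1) = -0.074855, F(2.0) = 0.107642
s_2 = 2.000000 − 0.107642·(2.000000 − 2.100000) / (0.107642 − (-0.074855)) = 2.000000 − (-0.010764)/(0.182498) = 2.058983

2.0590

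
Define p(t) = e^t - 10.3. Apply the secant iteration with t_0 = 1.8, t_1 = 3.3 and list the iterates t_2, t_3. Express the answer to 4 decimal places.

2.1027, 2.2363

p(1.8) = -4.250353, p(3.3) = 16.812639
t_2 = 3.300000 − 16.812639·(3.300000 − 1.800000) / (16.812639 − (-4.250353)) = 3.300000 − (25.218958)/(21.062991) = 2.102689
p(2.102689) = -2.111844
t_3 = 2.102689 − (-2.111844)·(2.102689 − 3.300000) / (-2.111844 − 16.812639) = 2.102689 − (2.528535)/(-18.924483) = 2.236301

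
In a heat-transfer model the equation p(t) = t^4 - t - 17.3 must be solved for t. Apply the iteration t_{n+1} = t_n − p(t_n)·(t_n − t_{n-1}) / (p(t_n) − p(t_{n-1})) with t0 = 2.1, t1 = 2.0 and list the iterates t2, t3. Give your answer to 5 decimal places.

p(2.1) = 0.0481000, p(2.0) = -3.3000000
t2 = 2.0000000 − (-3.3000000)·(2.0000000 − 2.1000000) / (-3.3000000 − 0.0481000) = 2.0000000 − (0.3300000)/(-3.3481000) = 2.0985634
p(2.0985634) = -0.0036275
t3 = 2.0985634 − (-0.0036275)·(2.0985634 − 2.0000000) / (-0.0036275 − (-3.3000000)) = 2.0985634 − (-0.0003575)/(3.2963725) = 2.0986718

2.09856, 2.09867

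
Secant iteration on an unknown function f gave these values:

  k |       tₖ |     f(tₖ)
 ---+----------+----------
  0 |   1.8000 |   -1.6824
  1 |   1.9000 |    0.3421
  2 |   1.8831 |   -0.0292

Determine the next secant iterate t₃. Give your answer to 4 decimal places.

1.8844

t₃ = 1.8831 − (-0.0292)·(1.8831 − 1.9000) / (-0.0292 − 0.3421)
   = 1.8831 − (0.000493)/(-0.371300) = 1.884429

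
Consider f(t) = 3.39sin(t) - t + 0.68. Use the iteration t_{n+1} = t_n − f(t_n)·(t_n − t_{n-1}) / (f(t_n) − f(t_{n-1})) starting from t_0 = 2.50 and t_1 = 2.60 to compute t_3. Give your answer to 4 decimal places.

f(2.50) = 0.208821, f(2.60) = -0.172450
t_2 = 2.600000 − (-0.172450)·(2.600000 − 2.500000) / (-0.172450 − 0.208821) = 2.600000 − (-0.017245)/(-0.381271) = 2.554770
f(2.554770) = 0.002336
t_3 = 2.554770 − 0.002336·(2.554770 − 2.600000) / (0.002336 − (-0.172450)) = 2.554770 − (-0.000106)/(0.174786) = 2.555374

2.5554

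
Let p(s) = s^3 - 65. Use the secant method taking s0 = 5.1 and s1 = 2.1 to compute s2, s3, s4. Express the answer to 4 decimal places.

3.4552, 4.4614, 3.9578

p(5.1) = 67.651000, p(2.1) = -55.739000
s2 = 2.100000 − (-55.739000)·(2.100000 − 5.100000) / (-55.739000 − 67.651000) = 2.100000 − (167.217000)/(-123.390000) = 3.455191
p(3.455191) = -23.750743
s3 = 3.455191 − (-23.750743)·(3.455191 − 2.100000) / (-23.750743 − (-55.739000)) = 3.455191 − (-32.186790)/(31.988257) = 4.461397
p(4.461397) = 23.799947
s4 = 4.461397 − 23.799947·(4.461397 − 3.455191) / (23.799947 − (-23.750743)) = 4.461397 − (23.947660)/(47.550690) = 3.957773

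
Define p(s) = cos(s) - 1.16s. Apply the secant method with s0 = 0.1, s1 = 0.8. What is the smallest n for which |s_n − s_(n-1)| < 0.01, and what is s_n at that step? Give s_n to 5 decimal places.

n = 4, s_n = 0.67372

p(0.1) = 0.8790042, p(0.8) = -0.2312933
s2 = 0.8000000 − (-0.2312933)·(0.7000000)/(-1.1102975) = 0.6541784;  |Δ| = 0.1458216
p(0.6541784) = 0.0347011
s3 = 0.6541784 − 0.0347011·(-0.1458216)/(0.2659944) = 0.6732020;  |Δ| = 0.0190236
p(0.6732020) = 0.0009149
s4 = 0.6732020 − 0.0009149·(0.0190236)/(-0.0337863) = 0.6737172;  |Δ| = 0.0005151
|s4 − s3| = 0.0005151 < 0.01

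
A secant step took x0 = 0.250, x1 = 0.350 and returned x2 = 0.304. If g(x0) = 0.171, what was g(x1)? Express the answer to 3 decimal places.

-0.146

The secant line through (0.250, 0.171) and (0.350, g(x1)) crosses zero at x2 = 0.304.
So (0.250, 0.171), (0.350, g(x1)), (0.304, 0) are collinear:
g(x1) = 0.171 · (0.350 − 0.304) / (0.250 − 0.304) = 0.171 · (0.04600)/(-0.05400) = -0.14567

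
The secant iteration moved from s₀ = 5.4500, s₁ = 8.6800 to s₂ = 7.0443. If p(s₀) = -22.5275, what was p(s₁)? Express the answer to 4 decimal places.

23.1125

The secant line through (5.4500, -22.5275) and (8.6800, p(s₁)) crosses zero at s₂ = 7.0443.
So (5.4500, -22.5275), (8.6800, p(s₁)), (7.0443, 0) are collinear:
p(s₁) = -22.5275 · (8.6800 − 7.0443) / (5.4500 − 7.0443) = -22.5275 · (1.635700)/(-1.594300) = 23.112483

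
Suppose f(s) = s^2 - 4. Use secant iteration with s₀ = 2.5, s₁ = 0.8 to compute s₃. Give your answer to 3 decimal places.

2.083

f(2.5) = 2.25000, f(0.8) = -3.36000
s₂ = 0.80000 − (-3.36000)·(0.80000 − 2.50000) / (-3.36000 − 2.25000) = 0.80000 − (5.71200)/(-5.61000) = 1.81818
f(1.81818) = -0.69421
s₃ = 1.81818 − (-0.69421)·(1.81818 − 0.80000) / (-0.69421 − (-3.36000)) = 1.81818 − (-0.70684)/(2.66579) = 2.08333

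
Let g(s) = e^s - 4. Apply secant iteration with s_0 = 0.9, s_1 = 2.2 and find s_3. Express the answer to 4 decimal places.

1.3210

g(0.9) = -1.540397, g(2.2) = 5.025013
s_2 = 2.200000 − 5.025013·(2.200000 − 0.900000) / (5.025013 − (-1.540397)) = 2.200000 − (6.532518)/(6.565410) = 1.205010
g(1.205010) = -0.663207
s_3 = 1.205010 − (-0.663207)·(1.205010 − 2.200000) / (-0.663207 − 5.025013) = 1.205010 − (0.659885)/(-5.688221) = 1.321019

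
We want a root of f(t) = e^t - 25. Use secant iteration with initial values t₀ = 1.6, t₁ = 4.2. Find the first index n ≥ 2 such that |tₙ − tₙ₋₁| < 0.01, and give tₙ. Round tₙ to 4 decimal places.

n = 7, tₙ = 3.2189

f(1.6) = -20.046968, f(4.2) = 41.686331
t₂ = 4.200000 − 41.686331·(2.600000)/(61.733299) = 2.444311;  |Δ| = 1.755689
f(2.444311) = -13.477390
t₃ = 2.444311 − (-13.477390)·(-1.755689)/(-55.163721) = 2.873254;  |Δ| = 0.428943
f(2.873254) = -7.305491
t₄ = 2.873254 − (-7.305491)·(0.428943)/(6.171899) = 3.380981;  |Δ| = 0.507727
f(3.380981) = 4.399612
t₅ = 3.380981 − 4.399612·(0.507727)/(11.705102) = 3.190141;  |Δ| = 0.190840
f(3.190141) = -0.708137
t₆ = 3.190141 − (-0.708137)·(-0.190840)/(-5.107749) = 3.216599;  |Δ| = 0.026458
f(3.216599) = -0.056845
t₇ = 3.216599 − (-0.056845)·(0.026458)/(0.651292) = 3.218909;  |Δ| = 0.002309
|t₇ − t₆| = 0.002309 < 0.01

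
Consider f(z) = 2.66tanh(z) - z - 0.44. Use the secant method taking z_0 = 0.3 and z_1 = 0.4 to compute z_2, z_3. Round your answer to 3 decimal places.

f(0.3) = 0.03489, f(0.4) = 0.17066
z_2 = 0.40000 − 0.17066·(0.40000 − 0.30000) / (0.17066 − 0.03489) = 0.40000 − (0.01707)/(0.13577) = 0.27430
f(0.27430) = -0.00242
z_3 = 0.27430 − (-0.00242)·(0.27430 − 0.40000) / (-0.00242 − 0.17066) = 0.27430 − (0.00030)/(-0.17309) = 0.27606

0.274, 0.276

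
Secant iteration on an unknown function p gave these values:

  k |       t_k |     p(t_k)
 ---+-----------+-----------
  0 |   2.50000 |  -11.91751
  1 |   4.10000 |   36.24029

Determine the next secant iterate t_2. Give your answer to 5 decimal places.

t_2 = 4.10000 − 36.24029·(4.10000 − 2.50000) / (36.24029 − (-11.91751))
   = 4.10000 − (57.9844640)/(48.1578000) = 2.8959487

2.89595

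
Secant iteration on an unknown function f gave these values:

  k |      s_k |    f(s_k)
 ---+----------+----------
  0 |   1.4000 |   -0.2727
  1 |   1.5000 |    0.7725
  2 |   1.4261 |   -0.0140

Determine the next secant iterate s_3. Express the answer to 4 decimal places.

1.4274

s_3 = 1.4261 − (-0.0140)·(1.4261 − 1.5000) / (-0.0140 − 0.7725)
   = 1.4261 − (0.001035)/(-0.786500) = 1.427415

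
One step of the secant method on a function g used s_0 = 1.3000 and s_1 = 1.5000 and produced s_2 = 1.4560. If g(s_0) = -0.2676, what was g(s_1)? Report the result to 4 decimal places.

The secant line through (1.3000, -0.2676) and (1.5000, g(s_1)) crosses zero at s_2 = 1.4560.
So (1.3000, -0.2676), (1.5000, g(s_1)), (1.4560, 0) are collinear:
g(s_1) = -0.2676 · (1.5000 − 1.4560) / (1.3000 − 1.4560) = -0.2676 · (0.044000)/(-0.156000) = 0.075477

0.0755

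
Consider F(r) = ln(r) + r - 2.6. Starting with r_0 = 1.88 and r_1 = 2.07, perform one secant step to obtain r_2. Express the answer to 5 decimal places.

1.93889

F(1.88) = -0.0887282, F(2.07) = 0.1975486
r_2 = 2.0700000 − 0.1975486·(2.0700000 − 1.8800000) / (0.1975486 − (-0.0887282)) = 2.0700000 − (0.0375342)/(0.2862768) = 1.9388883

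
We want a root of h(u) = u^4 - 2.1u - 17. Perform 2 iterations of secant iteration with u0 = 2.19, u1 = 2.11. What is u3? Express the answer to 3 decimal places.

h(2.19) = 1.40358, h(2.11) = -1.60981
u2 = 2.11000 − (-1.60981)·(2.11000 − 2.19000) / (-1.60981 − 1.40358) = 2.11000 − (0.12878)/(-3.01338) = 2.15274
h(2.15274) = -0.04421
u3 = 2.15274 − (-0.04421)·(2.15274 − 2.11000) / (-0.04421 − (-1.60981)) = 2.15274 − (-0.00189)/(1.56560) = 2.15394

2.154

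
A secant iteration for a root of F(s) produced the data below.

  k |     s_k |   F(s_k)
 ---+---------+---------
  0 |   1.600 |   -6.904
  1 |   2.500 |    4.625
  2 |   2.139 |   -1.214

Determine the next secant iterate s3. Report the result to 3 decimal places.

s3 = 2.139 − (-1.214)·(2.139 − 2.500) / (-1.214 − 4.625)
   = 2.139 − (0.43825)/(-5.83900) = 2.21406

2.214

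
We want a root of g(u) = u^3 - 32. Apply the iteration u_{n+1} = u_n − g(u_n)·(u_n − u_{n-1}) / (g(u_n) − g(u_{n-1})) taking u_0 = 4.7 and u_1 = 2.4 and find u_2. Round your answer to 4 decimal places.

g(4.7) = 71.823000, g(2.4) = -18.176000
u_2 = 2.400000 − (-18.176000)·(2.400000 − 4.700000) / (-18.176000 − 71.823000) = 2.400000 − (41.804800)/(-89.999000) = 2.864503

2.8645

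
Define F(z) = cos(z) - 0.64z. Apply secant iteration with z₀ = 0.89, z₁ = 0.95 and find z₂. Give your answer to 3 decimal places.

F(0.89) = 0.05981, F(0.95) = -0.02632
z₂ = 0.95000 − (-0.02632)·(0.95000 − 0.89000) / (-0.02632 − 0.05981) = 0.95000 − (-0.00158)/(-0.08613) = 0.93167

0.932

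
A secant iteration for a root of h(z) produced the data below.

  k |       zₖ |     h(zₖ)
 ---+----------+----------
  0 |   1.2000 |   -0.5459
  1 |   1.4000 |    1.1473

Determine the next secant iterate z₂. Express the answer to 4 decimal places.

1.2645

z₂ = 1.4000 − 1.1473·(1.4000 − 1.2000) / (1.1473 − (-0.5459))
   = 1.4000 − (0.229460)/(1.693200) = 1.264481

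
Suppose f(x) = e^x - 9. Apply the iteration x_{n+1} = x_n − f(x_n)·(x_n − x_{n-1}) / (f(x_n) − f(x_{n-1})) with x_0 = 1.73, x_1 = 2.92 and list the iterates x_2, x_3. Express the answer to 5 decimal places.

f(1.73) = -3.3593461, f(2.92) = 9.5412875
x_2 = 2.9200000 − 9.5412875·(2.9200000 − 1.7300000) / (9.5412875 − (-3.3593461)) = 2.9200000 − (11.3541321)/(12.9006336) = 2.0398779
f(2.0398779) = -1.3103294
x_3 = 2.0398779 − (-1.3103294)·(2.0398779 − 2.9200000) / (-1.3103294 − 9.5412875) = 2.0398779 − (1.1532498)/(-10.8516169) = 2.1461524

2.03988, 2.14615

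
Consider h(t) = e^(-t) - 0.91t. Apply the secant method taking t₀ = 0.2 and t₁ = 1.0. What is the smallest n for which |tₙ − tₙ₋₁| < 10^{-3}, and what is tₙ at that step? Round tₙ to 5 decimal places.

h(0.2) = 0.6367308, h(1.0) = -0.5421206
t₂ = 1.0000000 − (-0.5421206)·(0.8000000)/(-1.1788513) = 0.6321025;  |Δ| = 0.3678975
h(0.6321025) = -0.0437401
t₃ = 0.6321025 − (-0.0437401)·(-0.3678975)/(0.4983805) = 0.5998142;  |Δ| = 0.0322883
h(0.5998142) = 0.0030827
t₄ = 0.5998142 − 0.0030827·(-0.0322883)/(0.0468228) = 0.6019400;  |Δ| = 0.0021258
h(0.6019400) = -0.0000174
t₅ = 0.6019400 − (-0.0000174)·(0.0021258)/(-0.0031001) = 0.6019281;  |Δ| = 0.0000119
|t₅ − t₄| = 0.0000119 < 10^{-3}

n = 5, tₙ = 0.60193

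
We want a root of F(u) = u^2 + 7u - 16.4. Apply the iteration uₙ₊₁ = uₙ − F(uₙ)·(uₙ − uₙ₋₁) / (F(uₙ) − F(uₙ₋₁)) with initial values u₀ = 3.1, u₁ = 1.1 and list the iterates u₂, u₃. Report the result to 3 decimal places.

1.769, 1.859

F(3.1) = 14.91000, F(1.1) = -7.49000
u₂ = 1.10000 − (-7.49000)·(1.10000 − 3.10000) / (-7.49000 − 14.91000) = 1.10000 − (14.98000)/(-22.40000) = 1.76875
F(1.76875) = -0.89027
u₃ = 1.76875 − (-0.89027)·(1.76875 − 1.10000) / (-0.89027 − (-7.49000)) = 1.76875 − (-0.59537)/(6.59973) = 1.85896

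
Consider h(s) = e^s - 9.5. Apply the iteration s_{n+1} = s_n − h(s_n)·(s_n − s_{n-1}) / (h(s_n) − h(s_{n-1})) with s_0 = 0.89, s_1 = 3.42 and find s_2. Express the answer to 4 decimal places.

1.5253

h(0.89) = -7.064870, h(3.42) = 21.069415
s_2 = 3.420000 − 21.069415·(3.420000 − 0.890000) / (21.069415 − (-7.064870)) = 3.420000 − (53.305620)/(28.134285) = 1.525315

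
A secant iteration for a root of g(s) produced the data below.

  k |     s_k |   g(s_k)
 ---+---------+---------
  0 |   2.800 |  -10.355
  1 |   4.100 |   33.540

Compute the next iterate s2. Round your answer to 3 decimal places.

s2 = 4.100 − 33.540·(4.100 − 2.800) / (33.540 − (-10.355))
   = 4.100 − (43.60200)/(43.89500) = 3.10668

3.107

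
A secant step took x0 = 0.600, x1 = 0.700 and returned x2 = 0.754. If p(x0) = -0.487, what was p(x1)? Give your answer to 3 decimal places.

-0.171

The secant line through (0.600, -0.487) and (0.700, p(x1)) crosses zero at x2 = 0.754.
So (0.600, -0.487), (0.700, p(x1)), (0.754, 0) are collinear:
p(x1) = -0.487 · (0.700 − 0.754) / (0.600 − 0.754) = -0.487 · (-0.05400)/(-0.15400) = -0.17077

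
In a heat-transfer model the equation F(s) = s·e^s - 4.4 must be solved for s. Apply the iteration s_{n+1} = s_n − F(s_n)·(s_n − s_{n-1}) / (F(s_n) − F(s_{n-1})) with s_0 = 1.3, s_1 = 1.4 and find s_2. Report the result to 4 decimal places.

F(1.3) = 0.370086, F(1.4) = 1.277280
s_2 = 1.400000 − 1.277280·(1.400000 − 1.300000) / (1.277280 − 0.370086) = 1.400000 − (0.127728)/(0.907194) = 1.259205

1.2592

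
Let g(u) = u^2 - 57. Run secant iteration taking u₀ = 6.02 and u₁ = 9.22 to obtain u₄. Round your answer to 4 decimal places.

7.5500

g(6.02) = -20.759600, g(9.22) = 28.008400
u₂ = 9.220000 − 28.008400·(9.220000 − 6.020000) / (28.008400 − (-20.759600)) = 9.220000 − (89.626880)/(48.768000) = 7.382178
g(7.382178) = -2.503441
u₃ = 7.382178 − (-2.503441)·(7.382178 − 9.220000) / (-2.503441 − 28.008400) = 7.382178 − (4.600878)/(-30.511841) = 7.532968
g(7.532968) = -0.254387
u₄ = 7.532968 − (-0.254387)·(7.532968 − 7.382178) / (-0.254387 − (-2.503441)) = 7.532968 − (-0.038359)/(2.249054) = 7.550024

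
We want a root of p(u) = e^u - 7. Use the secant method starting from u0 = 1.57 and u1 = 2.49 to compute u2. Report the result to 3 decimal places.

1.848

p(1.57) = -2.19335, p(2.49) = 5.06128
u2 = 2.49000 − 5.06128·(2.49000 − 1.57000) / (5.06128 − (-2.19335)) = 2.49000 − (4.65637)/(7.25463) = 1.84815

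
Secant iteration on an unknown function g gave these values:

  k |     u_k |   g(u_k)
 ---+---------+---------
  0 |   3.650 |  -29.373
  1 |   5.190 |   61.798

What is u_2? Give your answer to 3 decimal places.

4.146

u_2 = 5.190 − 61.798·(5.190 − 3.650) / (61.798 − (-29.373))
   = 5.190 − (95.16892)/(91.17100) = 4.14615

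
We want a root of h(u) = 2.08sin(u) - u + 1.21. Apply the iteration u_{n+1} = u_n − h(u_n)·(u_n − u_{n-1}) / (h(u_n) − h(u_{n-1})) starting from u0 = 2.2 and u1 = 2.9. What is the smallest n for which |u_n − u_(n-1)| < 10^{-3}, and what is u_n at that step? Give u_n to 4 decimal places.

n = 5, u_n = 2.4830

h(2.2) = 0.691673, h(2.9) = -1.192361
u2 = 2.900000 − (-1.192361)·(0.700000)/(-1.884034) = 2.456986;  |Δ| = 0.443014
h(2.456986) = 0.068340
u3 = 2.456986 − 0.068340·(-0.443014)/(1.260701) = 2.481001;  |Δ| = 0.024015
h(2.481001) = 0.005254
u4 = 2.481001 − 0.005254·(0.024015)/(-0.063085) = 2.483001;  |Δ| = 0.002000
h(2.483001) = -0.000034
u5 = 2.483001 − (-0.000034)·(0.002000)/(-0.005288) = 2.482988;  |Δ| = 0.000013
|u5 − u4| = 0.000013 < 10^{-3}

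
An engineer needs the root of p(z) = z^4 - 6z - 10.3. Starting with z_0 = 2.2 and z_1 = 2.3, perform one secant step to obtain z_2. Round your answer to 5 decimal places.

2.20188

p(2.2) = -0.0744000, p(2.3) = 3.8841000
z_2 = 2.3000000 − 3.8841000·(2.3000000 − 2.2000000) / (3.8841000 − (-0.0744000)) = 2.3000000 − (0.3884100)/(3.9585000) = 2.2018795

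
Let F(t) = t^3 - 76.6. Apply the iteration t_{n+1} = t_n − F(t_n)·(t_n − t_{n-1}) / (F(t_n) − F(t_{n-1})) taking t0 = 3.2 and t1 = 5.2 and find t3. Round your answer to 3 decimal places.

F(3.2) = -43.83200, F(5.2) = 64.00800
t2 = 5.20000 − 64.00800·(5.20000 − 3.20000) / (64.00800 − (-43.83200)) = 5.20000 − (128.01600)/(107.84000) = 4.01291
F(4.01291) = -11.97841
t3 = 4.01291 − (-11.97841)·(4.01291 − 5.20000) / (-11.97841 − 64.00800) = 4.01291 − (14.21948)/(-75.98641) = 4.20004

4.200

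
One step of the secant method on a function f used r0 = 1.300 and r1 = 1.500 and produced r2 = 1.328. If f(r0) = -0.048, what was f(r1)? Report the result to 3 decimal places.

0.295

The secant line through (1.300, -0.048) and (1.500, f(r1)) crosses zero at r2 = 1.328.
So (1.300, -0.048), (1.500, f(r1)), (1.328, 0) are collinear:
f(r1) = -0.048 · (1.500 − 1.328) / (1.300 − 1.328) = -0.048 · (0.17200)/(-0.02800) = 0.29486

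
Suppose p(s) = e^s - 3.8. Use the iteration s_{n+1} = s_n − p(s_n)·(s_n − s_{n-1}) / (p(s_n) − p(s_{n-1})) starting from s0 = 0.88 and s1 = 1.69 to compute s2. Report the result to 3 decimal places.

p(0.88) = -1.38910, p(1.69) = 1.61948
s2 = 1.69000 − 1.61948·(1.69000 − 0.88000) / (1.61948 − (-1.38910)) = 1.69000 − (1.31178)/(3.00858) = 1.25399

1.254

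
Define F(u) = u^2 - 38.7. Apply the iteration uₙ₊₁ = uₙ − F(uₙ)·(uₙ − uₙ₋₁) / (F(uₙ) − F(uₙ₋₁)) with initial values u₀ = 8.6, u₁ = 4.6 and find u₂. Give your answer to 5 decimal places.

5.92879

F(8.6) = 35.2600000, F(4.6) = -17.5400000
u₂ = 4.6000000 − (-17.5400000)·(4.6000000 − 8.6000000) / (-17.5400000 − 35.2600000) = 4.6000000 − (70.1600000)/(-52.8000000) = 5.9287879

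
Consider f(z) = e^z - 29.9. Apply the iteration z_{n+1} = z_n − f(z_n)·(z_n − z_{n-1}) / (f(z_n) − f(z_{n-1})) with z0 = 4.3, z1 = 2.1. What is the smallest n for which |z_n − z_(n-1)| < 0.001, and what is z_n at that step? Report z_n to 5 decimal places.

f(4.3) = 43.7997937, f(2.1) = -21.7338301
z2 = 2.1000000 − (-21.7338301)·(-2.2000000)/(-65.5336238) = 2.8296167;  |Δ| = 0.7296167
f(2.8296167) = -12.9610332
z3 = 2.8296167 − (-12.9610332)·(0.7296167)/(8.7727969) = 3.9075610;  |Δ| = 1.0779443
f(3.9075610) = 19.8773953
z4 = 3.9075610 − 19.8773953·(1.0779443)/(32.8384285) = 3.2550716;  |Δ| = 0.6524893
f(3.2550716) = -3.9785287
z5 = 3.2550716 − (-3.9785287)·(-0.6524893)/(-23.8559240) = 3.3638894;  |Δ| = 0.1088177
f(3.3638894) = -0.9986194
z6 = 3.3638894 − (-0.9986194)·(0.1088177)/(2.9799093) = 3.4003561;  |Δ| = 0.0364667
f(3.4003561) = 0.0747715
z7 = 3.4003561 − 0.0747715·(0.0364667)/(1.0733909) = 3.3978158;  |Δ| = 0.0025402
f(3.3978158) = -0.0012750
z8 = 3.3978158 − (-0.0012750)·(-0.0025402)/(-0.0760465) = 3.3978584;  |Δ| = 0.0000426
|z8 − z7| = 0.0000426 < 0.001

n = 8, z_n = 3.39786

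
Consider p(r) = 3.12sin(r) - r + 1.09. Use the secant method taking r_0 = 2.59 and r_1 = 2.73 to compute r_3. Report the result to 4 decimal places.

p(2.59) = 0.135018, p(2.73) = -0.391783
r_2 = 2.730000 − (-0.391783)·(2.730000 − 2.590000) / (-0.391783 − 0.135018) = 2.730000 − (-0.054850)/(-0.526802) = 2.625882
p(2.625882) = 0.002757
r_3 = 2.625882 − 0.002757·(2.625882 − 2.730000) / (0.002757 − (-0.391783)) = 2.625882 − (-0.000287)/(0.394540) = 2.626609

2.6266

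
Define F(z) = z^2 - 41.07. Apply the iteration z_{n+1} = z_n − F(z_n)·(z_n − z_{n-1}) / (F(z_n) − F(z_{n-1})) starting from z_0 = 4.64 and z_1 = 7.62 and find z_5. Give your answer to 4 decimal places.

F(4.64) = -19.540400, F(7.62) = 16.994400
z_2 = 7.620000 − 16.994400·(7.620000 − 4.640000) / (16.994400 − (-19.540400)) = 7.620000 − (50.643312)/(36.534800) = 6.233834
F(6.233834) = -2.209319
z_3 = 6.233834 − (-2.209319)·(6.233834 − 7.620000) / (-2.209319 − 16.994400) = 6.233834 − (3.062483)/(-19.203719) = 6.393307
F(6.393307) = -0.195625
z_4 = 6.393307 − (-0.195625)·(6.393307 − 6.233834) / (-0.195625 − (-2.209319)) = 6.393307 − (-0.031197)/(2.013694) = 6.408799
F(6.408799) = 0.002711
z_5 = 6.408799 − 0.002711·(6.408799 − 6.393307) / (0.002711 − (-0.195625)) = 6.408799 − (0.000042)/(0.198336) = 6.408588

6.4086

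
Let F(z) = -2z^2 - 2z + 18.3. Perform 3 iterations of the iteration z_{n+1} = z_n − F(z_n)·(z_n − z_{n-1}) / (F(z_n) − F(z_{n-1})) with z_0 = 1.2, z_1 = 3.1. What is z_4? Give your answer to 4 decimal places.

F(1.2) = 13.020000, F(3.1) = -7.120000
z_2 = 3.100000 − (-7.120000)·(3.100000 − 1.200000) / (-7.120000 − 13.020000) = 3.100000 − (-13.528000)/(-20.140000) = 2.428302
F(2.428302) = 1.650096
z_3 = 2.428302 − 1.650096·(2.428302 − 3.100000) / (1.650096 − (-7.120000)) = 2.428302 − (-1.108366)/(8.770096) = 2.554682
F(2.554682) = 0.137835
z_4 = 2.554682 − 0.137835·(2.554682 − 2.428302) / (0.137835 − 1.650096) = 2.554682 − (0.017420)/(-1.512261) = 2.566201

2.5662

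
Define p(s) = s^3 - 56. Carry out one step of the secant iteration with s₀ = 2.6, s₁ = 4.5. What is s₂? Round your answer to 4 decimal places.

p(2.6) = -38.424000, p(4.5) = 35.125000
s₂ = 4.500000 − 35.125000·(4.500000 − 2.600000) / (35.125000 − (-38.424000)) = 4.500000 − (66.737500)/(73.549000) = 3.592612

3.5926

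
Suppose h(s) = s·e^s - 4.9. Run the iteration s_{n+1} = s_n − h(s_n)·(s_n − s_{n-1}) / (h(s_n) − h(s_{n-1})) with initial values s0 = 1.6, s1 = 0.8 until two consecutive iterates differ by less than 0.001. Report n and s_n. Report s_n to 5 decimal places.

h(1.6) = 3.0248519, h(0.8) = -3.1195673
s2 = 0.8000000 − (-3.1195673)·(-0.8000000)/(-6.1444191) = 1.2061659;  |Δ| = 0.4061659
h(1.2061659) = -0.8706195
s3 = 1.2061659 − (-0.8706195)·(0.4061659)/(2.2489477) = 1.3634022;  |Δ| = 0.1572362
h(1.3634022) = 0.4301816
s4 = 1.3634022 − 0.4301816·(0.1572362)/(1.3008011) = 1.3114033;  |Δ| = 0.0519988
h(1.3114033) = -0.0328861
s5 = 1.3114033 − (-0.0328861)·(-0.0519988)/(-0.4630676) = 1.3150962;  |Δ| = 0.0036928
h(1.3150962) = -0.0011231
s6 = 1.3150962 − (-0.0011231)·(0.0036928)/(0.0317630) = 1.3152267;  |Δ| = 0.0001306
|s6 − s5| = 0.0001306 < 0.001

n = 6, s_n = 1.31523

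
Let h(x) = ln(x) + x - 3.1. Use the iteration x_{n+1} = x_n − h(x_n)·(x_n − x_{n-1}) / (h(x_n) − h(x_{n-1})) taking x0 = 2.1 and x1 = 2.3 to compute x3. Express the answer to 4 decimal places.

h(2.1) = -0.258063, h(2.3) = 0.032909
x2 = 2.300000 − 0.032909·(2.300000 − 2.100000) / (0.032909 − (-0.258063)) = 2.300000 − (0.006582)/(0.290972) = 2.277380
h(2.277380) = 0.000405
x3 = 2.277380 − 0.000405·(2.277380 − 2.300000) / (0.000405 − 0.032909) = 2.277380 − (-0.000009)/(-0.032504) = 2.277098

2.2771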